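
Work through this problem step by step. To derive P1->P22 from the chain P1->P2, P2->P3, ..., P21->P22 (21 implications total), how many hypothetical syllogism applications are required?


With 21 implications in a chain connecting 22 propositions:
P1->P2, P2->P3, ..., P21->P22
Steps needed = (number of implications) - 1 = 21 - 1 = 20

20


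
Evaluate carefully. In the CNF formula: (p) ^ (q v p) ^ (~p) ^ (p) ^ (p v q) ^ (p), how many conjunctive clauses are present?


A CNF formula is a conjunction of clauses.
Clauses are separated by ^.
Counting the conjuncts: 6 clauses.

6


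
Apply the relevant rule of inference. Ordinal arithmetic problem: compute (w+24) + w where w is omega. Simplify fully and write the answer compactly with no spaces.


Compute (w+24) + w.
Ordinal + is associative but NOT commutative; for finite n>0, n + w = w but w + n stays w+n.
(w+24) + w = w + (24+w) = w + w = w*2 (the finite tail 24 is absorbed by the right w).
Result = w*2

w*2


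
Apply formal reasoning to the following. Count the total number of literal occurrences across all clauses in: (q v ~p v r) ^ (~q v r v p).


Counting literals in each clause:
Clause 1: 3 literal(s)
Clause 2: 3 literal(s)
Total = 6

6


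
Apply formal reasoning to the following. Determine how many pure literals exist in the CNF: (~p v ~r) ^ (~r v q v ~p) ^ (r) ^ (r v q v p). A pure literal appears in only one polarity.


Check each variable for pure literal status:
p: mixed (not pure)
q: pure positive
r: mixed (not pure)
Pure literal count = 1

1


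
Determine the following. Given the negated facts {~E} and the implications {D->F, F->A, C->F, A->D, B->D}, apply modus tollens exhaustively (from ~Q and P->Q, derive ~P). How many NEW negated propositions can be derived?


Initial negated facts: {~E}
Apply modus tollens to closure:
  (no implication fires)
Final negated: {~E}
New negations: {(none)}
Count = 0

0


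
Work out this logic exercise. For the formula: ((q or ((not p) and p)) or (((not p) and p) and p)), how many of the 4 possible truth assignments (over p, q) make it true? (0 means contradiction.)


Check all 4 assignments:
p=0, q=0: 0
p=0, q=1: 1
p=1, q=0: 0
p=1, q=1: 1
Count of True = 2

2


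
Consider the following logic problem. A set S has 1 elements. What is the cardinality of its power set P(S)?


The power set of a set with n elements has 2^n elements.
|P(S)| = 2^1 = 2

2


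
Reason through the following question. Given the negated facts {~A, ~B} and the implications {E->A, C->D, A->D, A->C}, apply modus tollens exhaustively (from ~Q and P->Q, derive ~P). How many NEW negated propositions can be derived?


Initial negated facts: {~A, ~B}
Apply modus tollens to closure:
  ~A and E->A  =>  ~E
Final negated: {~A, ~B, ~E}
New negations: {~E}
Count = 1

1


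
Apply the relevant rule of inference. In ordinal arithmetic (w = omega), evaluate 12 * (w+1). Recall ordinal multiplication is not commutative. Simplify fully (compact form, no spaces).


Compute 12 * (w+1).
Ordinal * is associative and left-distributive over +, but NOT commutative; for finite n>1, n*w = w but w*n stays w*n.
By left-distributivity: 12 * (w+1) = 12*w + 12*1 = w + 12 = w+12.
Result = w+12

w+12


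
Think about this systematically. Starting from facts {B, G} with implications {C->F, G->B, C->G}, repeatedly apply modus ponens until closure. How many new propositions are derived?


Initial facts: {B, G}
Apply modus ponens to closure:
  (no implication fires)
Final known: {B, G}
New propositions: {(none)}
Count = 0

0


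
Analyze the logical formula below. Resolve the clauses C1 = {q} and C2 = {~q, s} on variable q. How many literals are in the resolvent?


Remove q from C1 and ~q from C2.
C1 remainder: {}
C2 remainder: {s}
Union (resolvent): {s}
Resolvent has 1 literal(s).

1


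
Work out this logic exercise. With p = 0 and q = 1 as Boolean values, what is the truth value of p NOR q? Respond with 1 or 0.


p = 0, q = 1
Operation: p NOR q
Evaluate: 0 NOR 1 = 0

0


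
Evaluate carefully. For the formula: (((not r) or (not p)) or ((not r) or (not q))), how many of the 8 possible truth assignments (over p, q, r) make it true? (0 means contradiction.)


Check all 8 assignments:
p=0, q=0, r=0: 1
p=0, q=0, r=1: 1
p=0, q=1, r=0: 1
p=0, q=1, r=1: 1
p=1, q=0, r=0: 1
p=1, q=0, r=1: 1
p=1, q=1, r=0: 1
p=1, q=1, r=1: 0
Count of True = 7

7


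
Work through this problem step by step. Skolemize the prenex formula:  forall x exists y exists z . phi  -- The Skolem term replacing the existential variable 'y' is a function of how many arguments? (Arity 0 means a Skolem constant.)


Quantifier prefix: forall x exists y exists z
'y' is existentially quantified at position 2.
Universal variables preceding it: x
Skolem function arity = 1

1


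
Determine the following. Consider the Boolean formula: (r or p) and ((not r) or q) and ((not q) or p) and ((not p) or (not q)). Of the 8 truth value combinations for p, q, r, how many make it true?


Evaluate all 8 assignments for p, q, r:
p=0, q=0, r=0: 0
p=0, q=0, r=1: 0
p=0, q=1, r=0: 0
p=0, q=1, r=1: 0
p=1, q=0, r=0: 1
p=1, q=0, r=1: 0
p=1, q=1, r=0: 0
p=1, q=1, r=1: 0
Satisfying count = 1

1


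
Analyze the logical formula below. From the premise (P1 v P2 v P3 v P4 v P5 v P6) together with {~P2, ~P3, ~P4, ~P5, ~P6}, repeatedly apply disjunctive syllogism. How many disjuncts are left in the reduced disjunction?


Original disjuncts (6): P1, P2, P3, P4, P5, P6
Negated (eliminate): ~P2, ~P3, ~P4, ~P5, ~P6
Remaining disjuncts: P1
Count = 6 - 5 = 1

1


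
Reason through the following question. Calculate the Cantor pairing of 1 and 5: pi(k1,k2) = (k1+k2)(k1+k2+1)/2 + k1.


k1 + k2 = 6
(k1+k2)(k1+k2+1)/2 = 6 * 7 / 2 = 21
pi = 21 + 1 = 22

22


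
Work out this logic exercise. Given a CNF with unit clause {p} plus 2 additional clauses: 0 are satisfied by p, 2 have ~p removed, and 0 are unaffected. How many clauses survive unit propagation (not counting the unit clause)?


Satisfied (removed): 0
Shortened (remain): 2
Unchanged (remain): 0
Remaining = 2 + 0 = 2

2


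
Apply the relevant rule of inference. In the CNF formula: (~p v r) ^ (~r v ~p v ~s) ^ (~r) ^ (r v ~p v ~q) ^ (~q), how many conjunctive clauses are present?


A CNF formula is a conjunction of clauses.
Clauses are separated by ^.
Counting the conjuncts: 5 clauses.

5


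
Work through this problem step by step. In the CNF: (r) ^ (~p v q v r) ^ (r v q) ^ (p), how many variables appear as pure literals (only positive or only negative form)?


Check each variable for pure literal status:
p: mixed (not pure)
q: pure positive
r: pure positive
Pure literal count = 2

2


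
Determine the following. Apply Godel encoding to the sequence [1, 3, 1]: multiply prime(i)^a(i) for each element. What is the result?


Encode each element as an exponent of the corresponding prime:
  2^1 = 2
  3^3 = 27
  5^1 = 5
Product = 2 * 27 * 5 = 270

270


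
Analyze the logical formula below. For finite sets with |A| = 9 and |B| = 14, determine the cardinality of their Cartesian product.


The Cartesian product A x B contains all ordered pairs (a, b).
|A x B| = |A| * |B| = 9 * 14 = 126

126


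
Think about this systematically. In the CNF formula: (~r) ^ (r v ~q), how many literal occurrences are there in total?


Counting literals in each clause:
Clause 1: 1 literal(s)
Clause 2: 2 literal(s)
Total = 3

3


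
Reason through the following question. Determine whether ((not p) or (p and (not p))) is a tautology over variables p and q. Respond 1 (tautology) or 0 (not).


Check all 4 assignments:
p=0, q=0: 1
p=0, q=1: 1
p=1, q=0: 0
p=1, q=1: 0
Satisfying count = 2/4.
Tautology iff count = 4: no.

0


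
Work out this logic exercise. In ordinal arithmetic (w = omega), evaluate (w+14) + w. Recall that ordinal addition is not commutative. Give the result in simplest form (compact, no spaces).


Compute (w+14) + w.
Ordinal + is associative but NOT commutative; for finite n>0, n + w = w but w + n stays w+n.
(w+14) + w = w + (14+w) = w + w = w*2 (the finite tail 14 is absorbed by the right w).
Result = w*2

w*2


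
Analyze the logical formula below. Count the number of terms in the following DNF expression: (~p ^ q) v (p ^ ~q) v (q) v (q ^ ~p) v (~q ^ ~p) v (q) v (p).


A DNF formula is a disjunction of terms (conjunctions).
Terms are separated by v.
Counting the disjuncts: 7 terms.

7


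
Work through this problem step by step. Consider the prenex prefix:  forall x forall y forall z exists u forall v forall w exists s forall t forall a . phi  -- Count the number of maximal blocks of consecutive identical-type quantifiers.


Quantifier-type sequence: A A A E A A E A A  (A=forall, E=exists)
Group into maximal same-type runs:
  Ax3 | Ex1 | Ax2 | Ex1 | Ax2
Number of blocks = 5

5


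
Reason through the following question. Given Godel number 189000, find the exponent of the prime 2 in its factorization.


Factorize 189000 by dividing by 2 repeatedly.
Division steps: 2 divides 189000 exactly 3 time(s).
Exponent of 2 = 3

3


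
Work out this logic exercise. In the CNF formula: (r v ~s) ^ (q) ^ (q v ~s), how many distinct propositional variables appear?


Identify each variable that appears in the formula.
Variables found: q, r, s
Count = 3

3


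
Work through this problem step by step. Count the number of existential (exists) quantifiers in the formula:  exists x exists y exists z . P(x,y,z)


Quantifier prefix: exists x exists y exists z
Mark each quantifier type:
  E E E
Universal count = 0, Existential count = 3
Asked for existential (exists) quantifiers: 3

3


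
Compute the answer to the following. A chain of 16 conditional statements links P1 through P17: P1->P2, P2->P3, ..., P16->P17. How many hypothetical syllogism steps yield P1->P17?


With 16 implications in a chain connecting 17 propositions:
P1->P2, P2->P3, ..., P16->P17
Steps needed = (number of implications) - 1 = 16 - 1 = 15

15


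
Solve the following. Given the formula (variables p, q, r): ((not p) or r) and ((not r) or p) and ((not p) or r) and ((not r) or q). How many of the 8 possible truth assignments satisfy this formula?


Evaluate all 8 assignments for p, q, r:
p=0, q=0, r=0: 1
p=0, q=0, r=1: 0
p=0, q=1, r=0: 1
p=0, q=1, r=1: 0
p=1, q=0, r=0: 0
p=1, q=0, r=1: 0
p=1, q=1, r=0: 0
p=1, q=1, r=1: 1
Satisfying count = 3

3


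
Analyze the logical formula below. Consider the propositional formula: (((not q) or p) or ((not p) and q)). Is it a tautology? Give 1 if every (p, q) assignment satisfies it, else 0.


Check all 4 assignments:
p=0, q=0: 1
p=0, q=1: 1
p=1, q=0: 1
p=1, q=1: 1
Satisfying count = 4/4.
Tautology iff count = 4: yes.

1


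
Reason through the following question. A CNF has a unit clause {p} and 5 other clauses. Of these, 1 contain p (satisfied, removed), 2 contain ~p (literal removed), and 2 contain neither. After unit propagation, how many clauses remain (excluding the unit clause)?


Satisfied (removed): 1
Shortened (remain): 2
Unchanged (remain): 2
Remaining = 2 + 2 = 4

4


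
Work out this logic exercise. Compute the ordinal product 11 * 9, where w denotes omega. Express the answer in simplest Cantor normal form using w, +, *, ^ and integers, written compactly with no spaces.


Compute 11 * 9.
Ordinal * is associative and left-distributive over +, but NOT commutative; for finite n>1, n*w = w but w*n stays w*n.
Both finite; ordinal * agrees with natural *: 11 * 9 = 99.
Result = 99

99


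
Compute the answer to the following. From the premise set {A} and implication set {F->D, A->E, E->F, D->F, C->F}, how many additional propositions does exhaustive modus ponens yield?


Initial facts: {A}
Apply modus ponens to closure:
  A and A->E  =>  E
  E and E->F  =>  F
  F and F->D  =>  D
Final known: {A, D, E, F}
New propositions: {D, E, F}
Count = 3

3


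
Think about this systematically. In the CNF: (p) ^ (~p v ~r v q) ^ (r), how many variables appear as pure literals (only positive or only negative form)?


Check each variable for pure literal status:
p: mixed (not pure)
q: pure positive
r: mixed (not pure)
Pure literal count = 1

1


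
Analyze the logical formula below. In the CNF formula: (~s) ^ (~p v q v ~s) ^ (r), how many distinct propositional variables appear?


Identify each variable that appears in the formula.
Variables found: p, q, r, s
Count = 4

4


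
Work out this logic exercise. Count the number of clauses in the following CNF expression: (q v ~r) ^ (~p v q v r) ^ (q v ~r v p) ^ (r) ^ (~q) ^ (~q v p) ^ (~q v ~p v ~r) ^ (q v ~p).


A CNF formula is a conjunction of clauses.
Clauses are separated by ^.
Counting the conjuncts: 8 clauses.

8


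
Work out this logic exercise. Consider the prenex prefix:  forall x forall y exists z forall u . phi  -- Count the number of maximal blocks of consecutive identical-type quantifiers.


Quantifier-type sequence: A A E A  (A=forall, E=exists)
Group into maximal same-type runs:
  Ax2 | Ex1 | Ax1
Number of blocks = 3

3


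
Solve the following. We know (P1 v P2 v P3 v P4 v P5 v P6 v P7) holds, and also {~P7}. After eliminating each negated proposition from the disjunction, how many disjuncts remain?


Original disjuncts (7): P1, P2, P3, P4, P5, P6, P7
Negated (eliminate): ~P7
Remaining disjuncts: P1, P2, P3, P4, P5, P6
Count = 7 - 1 = 6

6


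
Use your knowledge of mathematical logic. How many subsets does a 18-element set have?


The power set of a set with n elements has 2^n elements.
|P(S)| = 2^18 = 262144

262144


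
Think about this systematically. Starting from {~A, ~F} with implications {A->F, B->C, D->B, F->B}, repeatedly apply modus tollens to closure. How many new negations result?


Initial negated facts: {~A, ~F}
Apply modus tollens to closure:
  (no implication fires)
Final negated: {~A, ~F}
New negations: {(none)}
Count = 0

0


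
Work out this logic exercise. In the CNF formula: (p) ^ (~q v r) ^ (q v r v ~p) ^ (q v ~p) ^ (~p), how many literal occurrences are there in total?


Counting literals in each clause:
Clause 1: 1 literal(s)
Clause 2: 2 literal(s)
Clause 3: 3 literal(s)
Clause 4: 2 literal(s)
Clause 5: 1 literal(s)
Total = 9

9


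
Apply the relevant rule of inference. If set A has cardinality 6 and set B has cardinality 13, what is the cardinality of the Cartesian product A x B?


The Cartesian product A x B contains all ordered pairs (a, b).
|A x B| = |A| * |B| = 6 * 13 = 78

78


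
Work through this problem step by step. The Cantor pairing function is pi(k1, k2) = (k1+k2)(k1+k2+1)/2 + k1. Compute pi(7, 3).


k1 + k2 = 10
(k1+k2)(k1+k2+1)/2 = 10 * 11 / 2 = 55
pi = 55 + 7 = 62

62


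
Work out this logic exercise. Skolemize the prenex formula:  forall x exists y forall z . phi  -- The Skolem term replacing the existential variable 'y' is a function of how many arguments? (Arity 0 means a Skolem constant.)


Quantifier prefix: forall x exists y forall z
'y' is existentially quantified at position 2.
Universal variables preceding it: x
Skolem function arity = 1

1


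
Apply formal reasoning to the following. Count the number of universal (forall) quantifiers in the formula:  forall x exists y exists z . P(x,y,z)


Quantifier prefix: forall x exists y exists z
Mark each quantifier type:
  U E E
Universal count = 1, Existential count = 2
Asked for universal (forall) quantifiers: 1

1


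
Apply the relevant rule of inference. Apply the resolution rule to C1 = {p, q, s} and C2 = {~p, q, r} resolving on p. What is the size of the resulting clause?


Remove p from C1 and ~p from C2.
C1 remainder: {q, s}
C2 remainder: {q, r}
Union (resolvent): {q, r, s}
Resolvent has 3 literal(s).

3


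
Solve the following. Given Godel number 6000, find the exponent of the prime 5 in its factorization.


Factorize 6000 by dividing by 5 repeatedly.
Division steps: 5 divides 6000 exactly 3 time(s).
Exponent of 5 = 3

3


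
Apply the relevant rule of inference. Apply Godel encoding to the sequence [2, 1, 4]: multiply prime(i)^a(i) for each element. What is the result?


Encode each element as an exponent of the corresponding prime:
  2^2 = 4
  3^1 = 3
  5^4 = 625
Product = 4 * 3 * 625 = 7500

7500


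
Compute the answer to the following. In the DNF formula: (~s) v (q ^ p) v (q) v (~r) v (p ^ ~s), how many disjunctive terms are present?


A DNF formula is a disjunction of terms (conjunctions).
Terms are separated by v.
Counting the disjuncts: 5 terms.

5


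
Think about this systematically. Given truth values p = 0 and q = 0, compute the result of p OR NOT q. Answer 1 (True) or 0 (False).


p = 0, q = 0
Operation: p OR NOT q
Evaluate: 0 OR NOT 0 = 1

1


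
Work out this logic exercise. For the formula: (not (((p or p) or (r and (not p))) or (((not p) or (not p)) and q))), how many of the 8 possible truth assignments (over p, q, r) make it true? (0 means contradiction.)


Check all 8 assignments:
p=0, q=0, r=0: 1
p=0, q=0, r=1: 0
p=0, q=1, r=0: 0
p=0, q=1, r=1: 0
p=1, q=0, r=0: 0
p=1, q=0, r=1: 0
p=1, q=1, r=0: 0
p=1, q=1, r=1: 0
Count of True = 1

1


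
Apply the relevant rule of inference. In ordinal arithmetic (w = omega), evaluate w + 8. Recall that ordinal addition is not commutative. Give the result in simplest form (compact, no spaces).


Compute w + 8.
Ordinal + is associative but NOT commutative; for finite n>0, n + w = w but w + n stays w+n.
w + 8 is already in normal form (a successor ordinal beyond w).
Result = w+8

w+8


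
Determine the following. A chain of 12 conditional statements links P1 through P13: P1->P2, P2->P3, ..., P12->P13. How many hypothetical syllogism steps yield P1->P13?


With 12 implications in a chain connecting 13 propositions:
P1->P2, P2->P3, ..., P12->P13
Steps needed = (number of implications) - 1 = 12 - 1 = 11

11


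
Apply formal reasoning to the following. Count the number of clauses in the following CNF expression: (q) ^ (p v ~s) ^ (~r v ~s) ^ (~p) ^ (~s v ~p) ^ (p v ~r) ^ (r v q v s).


A CNF formula is a conjunction of clauses.
Clauses are separated by ^.
Counting the conjuncts: 7 clauses.

7


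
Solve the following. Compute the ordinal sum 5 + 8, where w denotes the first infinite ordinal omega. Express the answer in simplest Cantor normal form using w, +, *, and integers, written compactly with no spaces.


Compute 5 + 8.
Ordinal + is associative but NOT commutative; for finite n>0, n + w = w but w + n stays w+n.
Both operands finite; ordinal + agrees with natural +: 5 + 8 = 13.
Result = 13

13


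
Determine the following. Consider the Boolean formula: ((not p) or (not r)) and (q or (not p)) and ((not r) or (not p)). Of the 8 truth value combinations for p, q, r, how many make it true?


Evaluate all 8 assignments for p, q, r:
p=0, q=0, r=0: 1
p=0, q=0, r=1: 1
p=0, q=1, r=0: 1
p=0, q=1, r=1: 1
p=1, q=0, r=0: 0
p=1, q=0, r=1: 0
p=1, q=1, r=0: 1
p=1, q=1, r=1: 0
Satisfying count = 5

5


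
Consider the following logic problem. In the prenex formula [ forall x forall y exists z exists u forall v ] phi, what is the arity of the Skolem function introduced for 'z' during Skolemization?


Quantifier prefix: forall x forall y exists z exists u forall v
'z' is existentially quantified at position 3.
Universal variables preceding it: x, y
Skolem function arity = 2

2


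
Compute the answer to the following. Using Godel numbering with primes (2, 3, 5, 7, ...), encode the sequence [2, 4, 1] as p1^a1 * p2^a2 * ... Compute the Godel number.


Encode each element as an exponent of the corresponding prime:
  2^2 = 4
  3^4 = 81
  5^1 = 5
Product = 4 * 81 * 5 = 1620

1620


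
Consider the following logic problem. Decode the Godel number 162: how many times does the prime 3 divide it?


Factorize 162 by dividing by 3 repeatedly.
Division steps: 3 divides 162 exactly 4 time(s).
Exponent of 3 = 4

4


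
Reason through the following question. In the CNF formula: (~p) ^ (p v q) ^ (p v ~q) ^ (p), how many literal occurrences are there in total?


Counting literals in each clause:
Clause 1: 1 literal(s)
Clause 2: 2 literal(s)
Clause 3: 2 literal(s)
Clause 4: 1 literal(s)
Total = 6

6


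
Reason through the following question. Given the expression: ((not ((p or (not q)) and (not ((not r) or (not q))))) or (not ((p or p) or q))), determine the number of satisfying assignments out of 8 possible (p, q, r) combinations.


Check all 8 assignments:
p=0, q=0, r=0: 1
p=0, q=0, r=1: 1
p=0, q=1, r=0: 1
p=0, q=1, r=1: 1
p=1, q=0, r=0: 1
p=1, q=0, r=1: 1
p=1, q=1, r=0: 1
p=1, q=1, r=1: 0
Count of True = 7

7


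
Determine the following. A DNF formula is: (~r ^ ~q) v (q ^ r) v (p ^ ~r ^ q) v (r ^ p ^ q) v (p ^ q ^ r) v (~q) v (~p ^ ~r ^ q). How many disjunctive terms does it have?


A DNF formula is a disjunction of terms (conjunctions).
Terms are separated by v.
Counting the disjuncts: 7 terms.

7


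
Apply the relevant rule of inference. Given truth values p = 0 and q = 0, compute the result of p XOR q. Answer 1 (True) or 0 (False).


p = 0, q = 0
Operation: p XOR q
Evaluate: 0 XOR 0 = 0

0


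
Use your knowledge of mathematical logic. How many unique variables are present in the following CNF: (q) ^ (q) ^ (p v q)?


Identify each variable that appears in the formula.
Variables found: p, q
Count = 2

2


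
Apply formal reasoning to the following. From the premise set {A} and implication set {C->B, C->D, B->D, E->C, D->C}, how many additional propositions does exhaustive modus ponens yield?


Initial facts: {A}
Apply modus ponens to closure:
  (no implication fires)
Final known: {A}
New propositions: {(none)}
Count = 0

0


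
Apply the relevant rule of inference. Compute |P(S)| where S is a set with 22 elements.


The power set of a set with n elements has 2^n elements.
|P(S)| = 2^22 = 4194304

4194304


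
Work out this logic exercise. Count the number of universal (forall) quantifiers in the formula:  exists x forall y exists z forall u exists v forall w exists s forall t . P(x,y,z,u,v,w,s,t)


Quantifier prefix: exists x forall y exists z forall u exists v forall w exists s forall t
Mark each quantifier type:
  E U E U E U E U
Universal count = 4, Existential count = 4
Asked for universal (forall) quantifiers: 4

4


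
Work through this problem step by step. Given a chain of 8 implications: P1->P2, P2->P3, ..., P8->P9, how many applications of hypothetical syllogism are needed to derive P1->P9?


With 8 implications in a chain connecting 9 propositions:
P1->P2, P2->P3, ..., P8->P9
Steps needed = (number of implications) - 1 = 8 - 1 = 7

7


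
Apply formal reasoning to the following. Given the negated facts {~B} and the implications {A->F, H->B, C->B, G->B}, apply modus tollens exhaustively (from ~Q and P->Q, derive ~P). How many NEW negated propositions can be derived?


Initial negated facts: {~B}
Apply modus tollens to closure:
  ~B and H->B  =>  ~H
  ~B and C->B  =>  ~C
  ~B and G->B  =>  ~G
Final negated: {~B, ~C, ~G, ~H}
New negations: {~C, ~G, ~H}
Count = 3

3


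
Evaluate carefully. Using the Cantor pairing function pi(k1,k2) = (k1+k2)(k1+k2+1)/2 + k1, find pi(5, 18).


k1 + k2 = 23
(k1+k2)(k1+k2+1)/2 = 23 * 24 / 2 = 276
pi = 276 + 5 = 281

281


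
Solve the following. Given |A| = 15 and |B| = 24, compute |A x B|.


The Cartesian product A x B contains all ordered pairs (a, b).
|A x B| = |A| * |B| = 15 * 24 = 360

360


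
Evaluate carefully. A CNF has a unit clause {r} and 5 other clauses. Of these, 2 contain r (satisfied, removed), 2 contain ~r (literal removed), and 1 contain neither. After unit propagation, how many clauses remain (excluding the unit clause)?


Satisfied (removed): 2
Shortened (remain): 2
Unchanged (remain): 1
Remaining = 2 + 1 = 3

3


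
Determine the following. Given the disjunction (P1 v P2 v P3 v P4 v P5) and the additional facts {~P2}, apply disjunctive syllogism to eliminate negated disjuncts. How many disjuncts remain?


Original disjuncts (5): P1, P2, P3, P4, P5
Negated (eliminate): ~P2
Remaining disjuncts: P1, P3, P4, P5
Count = 5 - 1 = 4

4


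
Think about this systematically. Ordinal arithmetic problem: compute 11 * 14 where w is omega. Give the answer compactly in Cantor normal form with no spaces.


Compute 11 * 14.
Ordinal * is associative and left-distributive over +, but NOT commutative; for finite n>1, n*w = w but w*n stays w*n.
Both finite; ordinal * agrees with natural *: 11 * 14 = 154.
Result = 154

154


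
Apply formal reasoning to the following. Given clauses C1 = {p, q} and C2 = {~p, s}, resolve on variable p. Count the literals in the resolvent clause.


Remove p from C1 and ~p from C2.
C1 remainder: {q}
C2 remainder: {s}
Union (resolvent): {q, s}
Resolvent has 2 literal(s).

2


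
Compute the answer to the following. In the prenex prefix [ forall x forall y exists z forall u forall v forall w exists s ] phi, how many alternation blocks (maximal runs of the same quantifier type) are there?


Quantifier-type sequence: A A E A A A E  (A=forall, E=exists)
Group into maximal same-type runs:
  Ax2 | Ex1 | Ax3 | Ex1
Number of blocks = 4

4


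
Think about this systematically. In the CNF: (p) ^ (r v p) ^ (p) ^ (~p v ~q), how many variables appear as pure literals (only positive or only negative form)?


Check each variable for pure literal status:
p: mixed (not pure)
q: pure negative
r: pure positive
Pure literal count = 2

2


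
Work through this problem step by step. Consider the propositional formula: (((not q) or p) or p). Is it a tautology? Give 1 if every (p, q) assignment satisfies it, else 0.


Check all 4 assignments:
p=0, q=0: 1
p=0, q=1: 0
p=1, q=0: 1
p=1, q=1: 1
Satisfying count = 3/4.
Tautology iff count = 4: no.

0


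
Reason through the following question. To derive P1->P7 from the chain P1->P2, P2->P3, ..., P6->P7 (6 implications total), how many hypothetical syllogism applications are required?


With 6 implications in a chain connecting 7 propositions:
P1->P2, P2->P3, ..., P6->P7
Steps needed = (number of implications) - 1 = 6 - 1 = 5

5


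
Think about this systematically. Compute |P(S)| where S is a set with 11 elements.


The power set of a set with n elements has 2^n elements.
|P(S)| = 2^11 = 2048

2048


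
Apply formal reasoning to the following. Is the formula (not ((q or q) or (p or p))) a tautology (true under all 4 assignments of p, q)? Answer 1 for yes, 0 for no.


Check all 4 assignments:
p=0, q=0: 1
p=0, q=1: 0
p=1, q=0: 0
p=1, q=1: 0
Satisfying count = 1/4.
Tautology iff count = 4: no.

0


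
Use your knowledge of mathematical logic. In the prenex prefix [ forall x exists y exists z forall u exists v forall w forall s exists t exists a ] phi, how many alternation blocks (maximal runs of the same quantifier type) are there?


Quantifier-type sequence: A E E A E A A E E  (A=forall, E=exists)
Group into maximal same-type runs:
  Ax1 | Ex2 | Ax1 | Ex1 | Ax2 | Ex2
Number of blocks = 6

6


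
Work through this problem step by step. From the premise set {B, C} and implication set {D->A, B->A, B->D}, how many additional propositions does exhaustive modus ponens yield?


Initial facts: {B, C}
Apply modus ponens to closure:
  B and B->A  =>  A
  B and B->D  =>  D
Final known: {A, B, C, D}
New propositions: {A, D}
Count = 2

2


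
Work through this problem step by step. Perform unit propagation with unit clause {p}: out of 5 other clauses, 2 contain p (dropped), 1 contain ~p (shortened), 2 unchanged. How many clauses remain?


Satisfied (removed): 2
Shortened (remain): 1
Unchanged (remain): 2
Remaining = 1 + 2 = 3

3


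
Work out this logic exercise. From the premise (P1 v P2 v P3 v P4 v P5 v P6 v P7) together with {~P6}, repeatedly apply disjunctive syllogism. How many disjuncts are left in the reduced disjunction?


Original disjuncts (7): P1, P2, P3, P4, P5, P6, P7
Negated (eliminate): ~P6
Remaining disjuncts: P1, P2, P3, P4, P5, P7
Count = 7 - 1 = 6

6


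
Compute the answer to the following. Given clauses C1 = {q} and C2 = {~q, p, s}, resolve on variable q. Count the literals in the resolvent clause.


Remove q from C1 and ~q from C2.
C1 remainder: {}
C2 remainder: {p, s}
Union (resolvent): {p, s}
Resolvent has 2 literal(s).

2


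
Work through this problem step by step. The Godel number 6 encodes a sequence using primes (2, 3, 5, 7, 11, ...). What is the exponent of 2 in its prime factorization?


Factorize 6 by dividing by 2 repeatedly.
Division steps: 2 divides 6 exactly 1 time(s).
Exponent of 2 = 1

1


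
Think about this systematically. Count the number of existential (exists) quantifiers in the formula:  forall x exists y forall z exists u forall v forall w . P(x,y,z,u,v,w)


Quantifier prefix: forall x exists y forall z exists u forall v forall w
Mark each quantifier type:
  U E U E U U
Universal count = 4, Existential count = 2
Asked for existential (exists) quantifiers: 2

2


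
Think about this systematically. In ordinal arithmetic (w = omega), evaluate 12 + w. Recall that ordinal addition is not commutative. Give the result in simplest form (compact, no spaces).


Compute 12 + w.
Ordinal + is associative but NOT commutative; for finite n>0, n + w = w but w + n stays w+n.
Any finite left addend is absorbed by w on the right: 12 + w = w.
Result = w

w


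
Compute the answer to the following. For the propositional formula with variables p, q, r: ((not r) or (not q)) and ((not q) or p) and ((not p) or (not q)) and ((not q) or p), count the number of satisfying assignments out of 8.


Evaluate all 8 assignments for p, q, r:
p=0, q=0, r=0: 1
p=0, q=0, r=1: 1
p=0, q=1, r=0: 0
p=0, q=1, r=1: 0
p=1, q=0, r=0: 1
p=1, q=0, r=1: 1
p=1, q=1, r=0: 0
p=1, q=1, r=1: 0
Satisfying count = 4

4


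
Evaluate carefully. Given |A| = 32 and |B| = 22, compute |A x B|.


The Cartesian product A x B contains all ordered pairs (a, b).
|A x B| = |A| * |B| = 32 * 22 = 704

704


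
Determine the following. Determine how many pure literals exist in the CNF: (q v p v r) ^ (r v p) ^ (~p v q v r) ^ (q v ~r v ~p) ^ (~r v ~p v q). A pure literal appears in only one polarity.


Check each variable for pure literal status:
p: mixed (not pure)
q: pure positive
r: mixed (not pure)
Pure literal count = 1

1


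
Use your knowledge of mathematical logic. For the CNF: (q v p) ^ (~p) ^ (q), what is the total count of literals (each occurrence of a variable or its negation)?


Counting literals in each clause:
Clause 1: 2 literal(s)
Clause 2: 1 literal(s)
Clause 3: 1 literal(s)
Total = 4

4


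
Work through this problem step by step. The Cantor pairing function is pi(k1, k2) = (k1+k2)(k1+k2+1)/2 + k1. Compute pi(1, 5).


k1 + k2 = 6
(k1+k2)(k1+k2+1)/2 = 6 * 7 / 2 = 21
pi = 21 + 1 = 22

22


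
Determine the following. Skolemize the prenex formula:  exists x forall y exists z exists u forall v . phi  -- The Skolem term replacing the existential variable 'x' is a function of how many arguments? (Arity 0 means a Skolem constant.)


Quantifier prefix: exists x forall y exists z exists u forall v
'x' is existentially quantified at position 1.
No universal quantifiers precede it.
Skolem function arity = 0 (a Skolem constant)

0


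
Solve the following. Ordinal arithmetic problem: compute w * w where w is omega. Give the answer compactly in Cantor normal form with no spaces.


Compute w * w.
Ordinal * is associative and left-distributive over +, but NOT commutative; for finite n>1, n*w = w but w*n stays w*n.
w * w = w^2 by definition.
Result = w^2

w^2


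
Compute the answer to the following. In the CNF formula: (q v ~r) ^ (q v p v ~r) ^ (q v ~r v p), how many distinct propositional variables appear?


Identify each variable that appears in the formula.
Variables found: p, q, r
Count = 3

3


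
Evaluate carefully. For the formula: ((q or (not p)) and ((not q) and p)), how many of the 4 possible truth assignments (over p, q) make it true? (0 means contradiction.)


Check all 4 assignments:
p=0, q=0: 0
p=0, q=1: 0
p=1, q=0: 0
p=1, q=1: 0
Count of True = 0

0


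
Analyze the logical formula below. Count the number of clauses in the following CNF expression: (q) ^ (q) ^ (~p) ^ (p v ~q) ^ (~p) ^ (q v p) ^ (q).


A CNF formula is a conjunction of clauses.
Clauses are separated by ^.
Counting the conjuncts: 7 clauses.

7


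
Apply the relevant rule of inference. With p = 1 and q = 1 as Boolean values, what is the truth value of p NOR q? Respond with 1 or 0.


p = 1, q = 1
Operation: p NOR q
Evaluate: 1 NOR 1 = 0

0


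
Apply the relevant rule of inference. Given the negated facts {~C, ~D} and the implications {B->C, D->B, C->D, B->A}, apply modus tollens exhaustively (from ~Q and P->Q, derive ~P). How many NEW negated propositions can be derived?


Initial negated facts: {~C, ~D}
Apply modus tollens to closure:
  ~C and B->C  =>  ~B
Final negated: {~B, ~C, ~D}
New negations: {~B}
Count = 1

1


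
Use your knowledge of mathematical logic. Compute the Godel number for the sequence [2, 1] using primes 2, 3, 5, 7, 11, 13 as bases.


Encode each element as an exponent of the corresponding prime:
  2^2 = 4
  3^1 = 3
Product = 4 * 3 = 12

12


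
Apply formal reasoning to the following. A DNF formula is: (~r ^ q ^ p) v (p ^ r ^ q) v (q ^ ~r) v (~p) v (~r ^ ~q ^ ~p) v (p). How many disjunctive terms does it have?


A DNF formula is a disjunction of terms (conjunctions).
Terms are separated by v.
Counting the disjuncts: 6 terms.

6


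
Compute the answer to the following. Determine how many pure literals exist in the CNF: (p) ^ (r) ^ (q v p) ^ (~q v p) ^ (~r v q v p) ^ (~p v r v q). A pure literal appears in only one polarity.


Check each variable for pure literal status:
p: mixed (not pure)
q: mixed (not pure)
r: mixed (not pure)
Pure literal count = 0

0


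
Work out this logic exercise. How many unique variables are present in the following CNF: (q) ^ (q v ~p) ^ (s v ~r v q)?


Identify each variable that appears in the formula.
Variables found: p, q, r, s
Count = 4

4


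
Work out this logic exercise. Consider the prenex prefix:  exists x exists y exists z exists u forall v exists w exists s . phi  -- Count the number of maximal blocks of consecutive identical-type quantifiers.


Quantifier-type sequence: E E E E A E E  (A=forall, E=exists)
Group into maximal same-type runs:
  Ex4 | Ax1 | Ex2
Number of blocks = 3

3


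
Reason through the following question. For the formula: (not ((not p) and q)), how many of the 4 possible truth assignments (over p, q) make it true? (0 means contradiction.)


Check all 4 assignments:
p=0, q=0: 1
p=0, q=1: 0
p=1, q=0: 1
p=1, q=1: 1
Count of True = 3

3


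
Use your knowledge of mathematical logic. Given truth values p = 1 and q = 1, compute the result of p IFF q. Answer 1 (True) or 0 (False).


p = 1, q = 1
Operation: p IFF q
Evaluate: 1 IFF 1 = 1

1


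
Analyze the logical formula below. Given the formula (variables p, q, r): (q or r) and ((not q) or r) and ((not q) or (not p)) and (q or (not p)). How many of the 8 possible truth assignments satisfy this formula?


Evaluate all 8 assignments for p, q, r:
p=0, q=0, r=0: 0
p=0, q=0, r=1: 1
p=0, q=1, r=0: 0
p=0, q=1, r=1: 1
p=1, q=0, r=0: 0
p=1, q=0, r=1: 0
p=1, q=1, r=0: 0
p=1, q=1, r=1: 0
Satisfying count = 2

2


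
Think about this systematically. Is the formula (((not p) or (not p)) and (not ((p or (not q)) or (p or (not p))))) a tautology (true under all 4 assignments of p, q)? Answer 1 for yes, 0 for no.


Check all 4 assignments:
p=0, q=0: 0
p=0, q=1: 0
p=1, q=0: 0
p=1, q=1: 0
Satisfying count = 0/4.
Tautology iff count = 4: no.

0


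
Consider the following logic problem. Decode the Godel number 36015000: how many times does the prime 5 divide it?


Factorize 36015000 by dividing by 5 repeatedly.
Division steps: 5 divides 36015000 exactly 4 time(s).
Exponent of 5 = 4

4


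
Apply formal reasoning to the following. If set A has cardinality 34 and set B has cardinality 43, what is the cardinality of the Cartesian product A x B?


The Cartesian product A x B contains all ordered pairs (a, b).
|A x B| = |A| * |B| = 34 * 43 = 1462

1462


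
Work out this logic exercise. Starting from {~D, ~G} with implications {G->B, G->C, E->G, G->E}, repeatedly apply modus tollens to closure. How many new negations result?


Initial negated facts: {~D, ~G}
Apply modus tollens to closure:
  ~G and E->G  =>  ~E
Final negated: {~D, ~E, ~G}
New negations: {~E}
Count = 1

1


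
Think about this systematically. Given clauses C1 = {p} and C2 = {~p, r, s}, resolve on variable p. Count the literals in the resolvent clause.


Remove p from C1 and ~p from C2.
C1 remainder: {}
C2 remainder: {r, s}
Union (resolvent): {r, s}
Resolvent has 2 literal(s).

2


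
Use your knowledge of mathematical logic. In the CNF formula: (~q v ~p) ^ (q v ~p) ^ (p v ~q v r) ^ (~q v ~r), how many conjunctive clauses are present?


A CNF formula is a conjunction of clauses.
Clauses are separated by ^.
Counting the conjuncts: 4 clauses.

4


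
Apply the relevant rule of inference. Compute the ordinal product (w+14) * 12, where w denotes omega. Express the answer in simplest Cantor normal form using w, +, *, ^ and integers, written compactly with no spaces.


Compute (w+14) * 12.
Ordinal * is associative and left-distributive over +, but NOT commutative; for finite n>1, n*w = w but w*n stays w*n.
(w+14) * 12 = (w+14) repeated 12 times. Each intermediate +14 is absorbed by the following w; only the last survives: w*12+14.
Result = w*12+14

w*12+14


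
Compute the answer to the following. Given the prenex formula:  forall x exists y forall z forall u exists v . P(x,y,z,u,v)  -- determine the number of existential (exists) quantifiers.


Quantifier prefix: forall x exists y forall z forall u exists v
Mark each quantifier type:
  U E U U E
Universal count = 3, Existential count = 2
Asked for existential (exists) quantifiers: 2

2


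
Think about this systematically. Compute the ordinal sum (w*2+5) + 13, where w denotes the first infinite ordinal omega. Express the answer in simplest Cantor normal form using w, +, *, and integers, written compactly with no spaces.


Compute (w*2+5) + 13.
Ordinal + is associative but NOT commutative; for finite n>0, n + w = w but w + n stays w+n.
By associativity: (w*2+5) + 13 = w*2 + (5+13) = w*2+18.
Result = w*2+18

w*2+18


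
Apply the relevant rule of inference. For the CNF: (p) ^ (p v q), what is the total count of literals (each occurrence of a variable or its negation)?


Counting literals in each clause:
Clause 1: 1 literal(s)
Clause 2: 2 literal(s)
Total = 3

3


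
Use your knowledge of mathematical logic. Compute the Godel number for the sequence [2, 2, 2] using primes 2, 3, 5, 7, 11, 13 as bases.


Encode each element as an exponent of the corresponding prime:
  2^2 = 4
  3^2 = 9
  5^2 = 25
Product = 4 * 9 * 25 = 900

900


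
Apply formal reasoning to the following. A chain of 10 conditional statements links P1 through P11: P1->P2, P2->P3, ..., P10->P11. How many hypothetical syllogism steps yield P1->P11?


With 10 implications in a chain connecting 11 propositions:
P1->P2, P2->P3, ..., P10->P11
Steps needed = (number of implications) - 1 = 10 - 1 = 9

9


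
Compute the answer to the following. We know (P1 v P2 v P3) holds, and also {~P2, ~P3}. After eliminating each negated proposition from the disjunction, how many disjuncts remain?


Original disjuncts (3): P1, P2, P3
Negated (eliminate): ~P2, ~P3
Remaining disjuncts: P1
Count = 3 - 2 = 1

1


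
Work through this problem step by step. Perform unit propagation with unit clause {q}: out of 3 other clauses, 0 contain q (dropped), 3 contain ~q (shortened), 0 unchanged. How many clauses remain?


Satisfied (removed): 0
Shortened (remain): 3
Unchanged (remain): 0
Remaining = 3 + 0 = 3

3
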